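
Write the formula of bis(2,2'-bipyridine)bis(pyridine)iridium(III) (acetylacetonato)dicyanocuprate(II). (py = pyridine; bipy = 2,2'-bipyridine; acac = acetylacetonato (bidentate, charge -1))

Cation [Ir…]: ligand charges 0, Ir(III) ⇒ ion charge 3+.
Anion [Cu…]: ligand charges -3, Cu(II) ⇒ ion charge 1−.
One 3+ cation requires 3 of the 1− anion.

[Ir(bipy)2(py)2][Cu(acac)(CN)2]3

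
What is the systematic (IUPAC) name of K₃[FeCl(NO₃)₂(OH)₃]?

The 3 potassium counter-ions carry a total charge of +3, so each complex ion is 3−.
Ligand charges: 3×hydroxo (-1 each), 1×chloro (-1 each), 2×nitrato (-1 each); total -6. So Fe + (-6) = 3−, giving Fe = +3.
Ligands are named alphabetically: chloro before hydroxo before nitrato.
The complex ion is anionic, so iron takes the -ate form ferrate(III).

potassium chlorotrihydroxodinitratoferrate(III)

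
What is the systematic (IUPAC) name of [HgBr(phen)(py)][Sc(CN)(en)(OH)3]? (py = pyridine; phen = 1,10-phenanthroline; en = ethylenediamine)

bromo(1,10-phenanthroline)(pyridine)mercury(II) cyano(ethylenediamine)trihydroxoscandate(III)

Both ions are complex: the cation is named first with the plain metal name, the anion second with the -ate form; each ion's ligands are alphabetised independently.
Scandium is always +3 in its complexes; the anion's ligand charges sum to -4, so the complex anion is 1−.
A 1:1 salt means the cation carries the equal and opposite charge, 1+.
Cation: ligand charges sum to -1; for the ion to be 1+, Hg = +2.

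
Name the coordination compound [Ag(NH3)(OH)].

There is no counter-ion, so the complex is neutral overall.
Ligand charges: 1×ammine (neutral), 1×hydroxo (-1 each); total -1. So Ag + (-1) = 0, giving Ag = +1.
Ligands are named alphabetically: ammine before hydroxo.

amminehydroxosilver(I)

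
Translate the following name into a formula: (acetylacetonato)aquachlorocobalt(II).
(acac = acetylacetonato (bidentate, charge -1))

Ligands: 1 chloro (Cl, -1), 1 acetylacetonato (acac, -1), 1 aqua (H2O, neutral). Ligand charge sum = -2.
With Co in oxidation state +2, the complex ion is [Co...].

[Co(acac)Cl(H2O)]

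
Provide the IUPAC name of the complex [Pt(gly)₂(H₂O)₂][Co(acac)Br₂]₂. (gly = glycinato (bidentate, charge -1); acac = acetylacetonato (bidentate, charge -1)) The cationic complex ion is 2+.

diaquabis(glycinato)platinum(IV) (acetylacetonato)dibromocobaltate(II)

Both ions are complex: the cation is named first with the plain metal name, the anion second with the -ate form; each ion's ligands are alphabetised independently.
The complex cation is given as 2+; its ligand charges sum to -2, so Pt = +4.
With 2 anions per cation, each anion must be 2/2 = 1−.
Anion: ligand charges sum to -3; for the ion to be 1−, Co = +2.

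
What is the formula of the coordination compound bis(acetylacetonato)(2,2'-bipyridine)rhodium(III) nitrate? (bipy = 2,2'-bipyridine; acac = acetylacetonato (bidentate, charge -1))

[Rh(acac)2(bipy)]NO3

Ligands: 1 2,2'-bipyridine (bipy, neutral), 2 acetylacetonato (acac, -1). Ligand charge sum = -2.
With Rh in oxidation state +3, the complex ion is [Rh...]^1+.
Charge balance with nitrate (-1) requires 1 complex ion per 1 nitrate.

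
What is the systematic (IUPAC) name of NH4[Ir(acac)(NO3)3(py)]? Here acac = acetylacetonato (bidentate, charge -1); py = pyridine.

The 1 ammonium counter-ion carries a total charge of +1, so each complex ion is 1−.
Ligand charges: 1×acetylacetonato (-1 each), 1×pyridine (neutral), 3×nitrato (-1 each); total -4. So Ir + (-4) = 1−, giving Ir = +3.
Ligands are named alphabetically: acetylacetonato before nitrato before pyridine.
The complex ion is anionic, so iridium takes the -ate form iridate(III).

ammonium (acetylacetonato)trinitrato(pyridine)iridate(III)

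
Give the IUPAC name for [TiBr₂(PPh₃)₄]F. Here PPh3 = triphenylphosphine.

dibromotetrakis(triphenylphosphine)titanium(III) fluoride

The 1 fluoride counter-ion carries a total charge of -1, so each complex ion is 1+.
Ligand charges: 2×bromo (-1 each), 4×triphenylphosphine (neutral); total -2. So Ti + (-2) = 1+, giving Ti = +3.
Ligands are named alphabetically: bromo before triphenylphosphine.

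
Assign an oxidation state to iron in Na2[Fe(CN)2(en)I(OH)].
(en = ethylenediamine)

2 sodium outside the brackets (+1 each) → the complex ion is 2−.
Ligand charges: 2×CN = -2; 1×en neutral; 1×I = -1; 1×OH = -1; sum -4.
Fe + (-4) = 2− ⇒ Fe is +2.

+2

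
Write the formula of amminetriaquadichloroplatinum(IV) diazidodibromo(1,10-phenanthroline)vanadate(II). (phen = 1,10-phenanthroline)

Cation [Pt…]: ligand charges -2, Pt(IV) ⇒ ion charge 2+.
Anion [V…]: ligand charges -4, V(II) ⇒ ion charge 2−.
One 2+ cation balances one 2− anion.

[PtCl2(H2O)3(NH3)][VBr2(N3)2(phen)]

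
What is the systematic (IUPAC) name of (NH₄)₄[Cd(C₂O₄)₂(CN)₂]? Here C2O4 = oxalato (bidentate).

ammonium dicyanodioxalatocadmate(II)

The 4 ammonium counter-ions carry a total charge of +4, so each complex ion is 4−.
Ligand charges: 2×cyano (-1 each), 2×oxalato (-2 each); total -6. So Cd + (-6) = 4−, giving Cd = +2.
Ligands are named alphabetically: cyano before oxalato.
The complex ion is anionic, so cadmium takes the -ate form cadmate(II).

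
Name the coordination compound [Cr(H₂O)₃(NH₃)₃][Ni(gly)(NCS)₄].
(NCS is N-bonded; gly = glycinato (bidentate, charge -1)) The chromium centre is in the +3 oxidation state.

triamminetriaquachromium(III) (glycinato)tetraisothiocyanatonickelate(II)

Both ions are complex: the cation is named first with the plain metal name, the anion second with the -ate form; each ion's ligands are alphabetised independently.
Cr is given as +3; the cation's ligand charges sum to 0, so the complex cation is 3+.
A 1:1 salt means the anion carries the equal and opposite charge, 3−.
Anion: ligand charges sum to -5; for the ion to be 3−, Ni = +2.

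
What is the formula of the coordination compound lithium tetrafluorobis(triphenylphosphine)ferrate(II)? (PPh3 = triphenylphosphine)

Ligands: 2 triphenylphosphine (PPh3, neutral), 4 fluoro (F, -1). Ligand charge sum = -4.
With Fe in oxidation state +2, the complex ion is [Fe...]^2−.
Charge balance with lithium (+1) requires 1 complex ion per 2 lithium.

Li2[FeF4(PPh3)2]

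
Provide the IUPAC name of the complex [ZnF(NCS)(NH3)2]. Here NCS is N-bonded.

diamminefluoroisothiocyanatozinc(II)

There is no counter-ion, so the complex is neutral overall.
Ligand charges: 1×isothiocyanato (-1 each), 1×fluoro (-1 each), 2×ammine (neutral); total -2. So Zn + (-2) = 0, giving Zn = +2.
Ligands are named alphabetically: ammine before fluoro before isothiocyanato.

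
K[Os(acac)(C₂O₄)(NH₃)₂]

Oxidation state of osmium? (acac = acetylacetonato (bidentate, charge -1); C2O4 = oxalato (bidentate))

+2

1 potassium outside the brackets (+1 each) → the complex ion is 1−.
Ligand charges: 1×acac = -1; 2×NH3 neutral; 1×C2O4 = -2; sum -3.
Os + (-3) = 1− ⇒ Os is +2.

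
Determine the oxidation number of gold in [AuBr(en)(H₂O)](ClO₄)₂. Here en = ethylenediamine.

+3

2 perchlorate outside the brackets (-1 each) → the complex ion is 2+.
Ligand charges: 1×en neutral; 1×Br = -1; 1×H2O neutral; sum -1.
Au + (-1) = 2+ ⇒ Au is +3.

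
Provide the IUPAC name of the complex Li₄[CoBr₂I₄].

lithium dibromotetraiodocobaltate(II)

The 4 lithium counter-ions carry a total charge of +4, so each complex ion is 4−.
Ligand charges: 4×iodo (-1 each), 2×bromo (-1 each); total -6. So Co + (-6) = 4−, giving Co = +2.
Ligands are named alphabetically: bromo before iodo.
The complex ion is anionic, so cobalt takes the -ate form cobaltate(II).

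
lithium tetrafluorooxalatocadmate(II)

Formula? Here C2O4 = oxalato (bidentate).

Li4[Cd(C2O4)F4]

Ligands: 1 oxalato (C2O4, -2), 4 fluoro (F, -1). Ligand charge sum = -6.
With Cd in oxidation state +2, the complex ion is [Cd...]^4−.
Charge balance with lithium (+1) requires 1 complex ion per 4 lithium.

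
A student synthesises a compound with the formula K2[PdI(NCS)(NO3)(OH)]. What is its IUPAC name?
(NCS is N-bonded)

potassium hydroxoiodoisothiocyanatonitratopalladate(II)

The 2 potassium counter-ions carry a total charge of +2, so each complex ion is 2−.
Ligand charges: 1×iodo (-1 each), 1×nitrato (-1 each), 1×isothiocyanato (-1 each), 1×hydroxo (-1 each); total -4. So Pd + (-4) = 2−, giving Pd = +2.
Ligands are named alphabetically: hydroxo before iodo before isothiocyanato before nitrato.
The complex ion is anionic, so palladium takes the -ate form palladate(II).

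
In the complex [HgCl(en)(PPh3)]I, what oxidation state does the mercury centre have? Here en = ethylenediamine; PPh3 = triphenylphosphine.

1 iodide outside the brackets (-1 each) → the complex ion is 1+.
Ligand charges: 1×en neutral; 1×Cl = -1; 1×PPh3 neutral; sum -1.
Hg + (-1) = 1+ ⇒ Hg is +2.

+2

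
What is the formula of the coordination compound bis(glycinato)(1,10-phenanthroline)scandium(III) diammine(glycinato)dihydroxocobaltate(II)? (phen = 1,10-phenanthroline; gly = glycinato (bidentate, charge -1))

[Sc(gly)2(phen)][Co(gly)(NH3)2(OH)2]

Cation [Sc…]: ligand charges -2, Sc(III) ⇒ ion charge 1+.
Anion [Co…]: ligand charges -3, Co(II) ⇒ ion charge 1−.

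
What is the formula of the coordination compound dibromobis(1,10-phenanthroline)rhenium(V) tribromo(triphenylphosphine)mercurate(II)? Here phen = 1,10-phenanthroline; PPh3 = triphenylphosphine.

[ReBr2(phen)2][HgBr3(PPh3)]3

Cation [Re…]: ligand charges -2, Re(V) ⇒ ion charge 3+.
Anion [Hg…]: ligand charges -3, Hg(II) ⇒ ion charge 1−.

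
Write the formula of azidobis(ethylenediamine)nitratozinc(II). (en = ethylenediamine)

[Zn(en)2(N3)(NO3)]

Ligands: 1 nitrato (NO3, -1), 1 azido (N3, -1), 2 ethylenediamine (en, neutral). Ligand charge sum = -2.
With Zn in oxidation state +2, the complex ion is [Zn...].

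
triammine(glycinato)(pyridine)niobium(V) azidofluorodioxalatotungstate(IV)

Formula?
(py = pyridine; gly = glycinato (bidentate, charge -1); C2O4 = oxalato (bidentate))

Cation [Nb…]: ligand charges -1, Nb(V) ⇒ ion charge 4+.
Anion [W…]: ligand charges -6, W(IV) ⇒ ion charge 2−.
One 4+ cation requires 2 of the 2− anion.

[Nb(gly)(NH3)3(py)][W(C2O4)2F(N3)]2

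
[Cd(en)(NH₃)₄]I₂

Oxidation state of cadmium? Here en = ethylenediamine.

2 iodide outside the brackets (-1 each) → the complex ion is 2+.
Ligand charges: 1×en neutral; 4×NH3 neutral; sum 0.
Cd + (0) = 2+ ⇒ Cd is +2.

+2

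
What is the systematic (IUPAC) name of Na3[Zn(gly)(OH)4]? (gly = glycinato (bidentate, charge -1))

The 3 sodium counter-ions carry a total charge of +3, so each complex ion is 3−.
Ligand charges: 4×hydroxo (-1 each), 1×glycinato (-1 each); total -5. So Zn + (-5) = 3−, giving Zn = +2.
Ligands are named alphabetically: glycinato before hydroxo.
The complex ion is anionic, so zinc takes the -ate form zincate(II).

sodium (glycinato)tetrahydroxozincate(II)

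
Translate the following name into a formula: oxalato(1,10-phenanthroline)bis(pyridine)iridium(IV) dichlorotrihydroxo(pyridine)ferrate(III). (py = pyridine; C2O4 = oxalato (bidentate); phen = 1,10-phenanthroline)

[Ir(C2O4)(phen)(py)2][FeCl2(OH)3(py)]

Cation [Ir…]: ligand charges -2, Ir(IV) ⇒ ion charge 2+.
Anion [Fe…]: ligand charges -5, Fe(III) ⇒ ion charge 2−.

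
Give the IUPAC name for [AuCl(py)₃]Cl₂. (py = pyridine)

The 2 chloride counter-ions carry a total charge of -2, so each complex ion is 2+.
Ligand charges: 1×chloro (-1 each), 3×pyridine (neutral); total -1. So Au + (-1) = 2+, giving Au = +3.
Ligands are named alphabetically: chloro before pyridine.

chlorotris(pyridine)gold(III) chloride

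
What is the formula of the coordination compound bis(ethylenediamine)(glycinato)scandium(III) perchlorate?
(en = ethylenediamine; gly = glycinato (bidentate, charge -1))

Ligands: 2 ethylenediamine (en, neutral), 1 glycinato (gly, -1). Ligand charge sum = -1.
Charge balance with perchlorate (-1) requires 1 complex ion per 2 perchlorate.

[Sc(en)2(gly)](ClO4)2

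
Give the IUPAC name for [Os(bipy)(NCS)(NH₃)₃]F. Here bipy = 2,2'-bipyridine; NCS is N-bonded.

triammine(2,2'-bipyridine)isothiocyanatoosmium(II) fluoride

The 1 fluoride counter-ion carries a total charge of -1, so each complex ion is 1+.
Ligand charges: 3×ammine (neutral), 1×2,2'-bipyridine (neutral), 1×isothiocyanato (-1 each); total -1. So Os + (-1) = 1+, giving Os = +2.
Ligands are named alphabetically: ammine before bipyridine before isothiocyanato.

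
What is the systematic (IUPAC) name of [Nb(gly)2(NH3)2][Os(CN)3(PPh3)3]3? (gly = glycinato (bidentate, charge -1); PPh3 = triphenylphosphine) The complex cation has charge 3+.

diamminebis(glycinato)niobium(V) tricyanotris(triphenylphosphine)osmate(II)

Both ions are complex: the cation is named first with the plain metal name, the anion second with the -ate form; each ion's ligands are alphabetised independently.
The complex cation is given as 3+; its ligand charges sum to -2, so Nb = +5.
With 3 anions per cation, each anion must be 3/3 = 1−.
Anion: ligand charges sum to -3; for the ion to be 1−, Os = +2.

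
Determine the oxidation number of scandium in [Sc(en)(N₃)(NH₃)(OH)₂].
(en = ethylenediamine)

No counter-ion: the bracketed complex is neutral.
Ligand charges: 1×NH3 neutral; 2×OH = -2; 1×N3 = -1; 1×en neutral; sum -3.
Sc + (-3) = 0 ⇒ Sc is +3.

+3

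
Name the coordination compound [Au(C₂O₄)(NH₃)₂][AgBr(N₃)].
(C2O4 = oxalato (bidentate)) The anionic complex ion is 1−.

diammineoxalatogold(III) azidobromoargentate(I)

The complex anion is given as 1−; its ligand charges sum to -2, so Ag = +1.
A 1:1 salt means the cation carries the equal and opposite charge, 1+.
Cation: ligand charges sum to -2; for the ion to be 1+, Au = +3.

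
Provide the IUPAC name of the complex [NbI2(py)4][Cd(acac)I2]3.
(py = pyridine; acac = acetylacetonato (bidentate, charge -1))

Both ions are complex: the cation is named first with the plain metal name, the anion second with the -ate form; each ion's ligands are alphabetised independently.
Cadmium is always +2 in its complexes; the anion's ligand charges sum to -3, so the complex anion is 1−.
With 3 anions per cation, the cation must be 3×1 = 3+.
Cation: ligand charges sum to -2; for the ion to be 3+, Nb = +5.

diiodotetrakis(pyridine)niobium(V) (acetylacetonato)diiodocadmate(II)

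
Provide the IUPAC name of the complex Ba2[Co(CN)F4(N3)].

The 2 barium counter-ions carry a total charge of +4, so each complex ion is 4−.
Ligand charges: 1×azido (-1 each), 1×cyano (-1 each), 4×fluoro (-1 each); total -6. So Co + (-6) = 4−, giving Co = +2.
Ligands are named alphabetically: azido before cyano before fluoro.
The complex ion is anionic, so cobalt takes the -ate form cobaltate(II).

barium azidocyanotetrafluorocobaltate(II)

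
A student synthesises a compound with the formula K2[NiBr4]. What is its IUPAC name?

potassium tetrabromonickelate(II)

The 2 potassium counter-ions carry a total charge of +2, so each complex ion is 2−.
Ligand charges: 4×bromo (-1 each); total -4. So Ni + (-4) = 2−, giving Ni = +2.
The complex ion is anionic, so nickel takes the -ate form nickelate(II).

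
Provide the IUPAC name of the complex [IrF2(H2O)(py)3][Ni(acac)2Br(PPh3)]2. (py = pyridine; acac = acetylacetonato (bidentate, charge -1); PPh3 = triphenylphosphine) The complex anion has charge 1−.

aquadifluorotris(pyridine)iridium(IV) bis(acetylacetonato)bromo(triphenylphosphine)nickelate(II)

Both ions are complex: the cation is named first with the plain metal name, the anion second with the -ate form; each ion's ligands are alphabetised independently.
The complex anion is given as 1−; its ligand charges sum to -3, so Ni = +2.
With 2 anions per cation, the cation must be 2×1 = 2+.
Cation: ligand charges sum to -2; for the ion to be 2+, Ir = +4.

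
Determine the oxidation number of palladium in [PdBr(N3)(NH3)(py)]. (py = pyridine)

+2

No counter-ion: the bracketed complex is neutral.
Ligand charges: 1×py neutral; 1×N3 = -1; 1×NH3 neutral; 1×Br = -1; sum -2.
Pd + (-2) = 0 ⇒ Pd is +2.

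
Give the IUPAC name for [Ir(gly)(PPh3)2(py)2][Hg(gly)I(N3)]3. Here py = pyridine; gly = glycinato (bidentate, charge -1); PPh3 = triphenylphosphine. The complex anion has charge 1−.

(glycinato)bis(pyridine)bis(triphenylphosphine)iridium(IV) azido(glycinato)iodomercurate(II)

Both ions are complex: the cation is named first with the plain metal name, the anion second with the -ate form; each ion's ligands are alphabetised independently.
The complex anion is given as 1−; its ligand charges sum to -3, so Hg = +2.
With 3 anions per cation, the cation must be 3×1 = 3+.
Cation: ligand charges sum to -1; for the ion to be 3+, Ir = +4.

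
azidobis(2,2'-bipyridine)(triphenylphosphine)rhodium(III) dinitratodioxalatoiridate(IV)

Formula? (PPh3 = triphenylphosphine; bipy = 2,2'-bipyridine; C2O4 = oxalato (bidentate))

Cation [Rh…]: ligand charges -1, Rh(III) ⇒ ion charge 2+.
Anion [Ir…]: ligand charges -6, Ir(IV) ⇒ ion charge 2−.
One 2+ cation balances one 2− anion.

[Rh(bipy)2(N3)(PPh3)][Ir(C2O4)2(NO3)2]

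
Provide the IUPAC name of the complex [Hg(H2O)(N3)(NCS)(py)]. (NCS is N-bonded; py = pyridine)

There is no counter-ion, so the complex is neutral overall.
Ligand charges: 1×azido (-1 each), 1×isothiocyanato (-1 each), 1×aqua (neutral), 1×pyridine (neutral); total -2. So Hg + (-2) = 0, giving Hg = +2.
Ligands are named alphabetically: aqua before azido before isothiocyanato before pyridine.

aquaazidoisothiocyanato(pyridine)mercury(II)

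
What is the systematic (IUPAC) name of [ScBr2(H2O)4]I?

tetraaquadibromoscandium(III) iodide

The 1 iodide counter-ion carries a total charge of -1, so each complex ion is 1+.
Ligand charges: 2×bromo (-1 each), 4×aqua (neutral); total -2. So Sc + (-2) = 1+, giving Sc = +3.
Ligands are named alphabetically: aqua before bromo.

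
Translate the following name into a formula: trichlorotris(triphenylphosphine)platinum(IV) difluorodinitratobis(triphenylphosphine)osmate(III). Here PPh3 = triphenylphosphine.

[PtCl3(PPh3)3][OsF2(NO3)2(PPh3)2]

Cation [Pt…]: ligand charges -3, Pt(IV) ⇒ ion charge 1+.
Anion [Os…]: ligand charges -4, Os(III) ⇒ ion charge 1−.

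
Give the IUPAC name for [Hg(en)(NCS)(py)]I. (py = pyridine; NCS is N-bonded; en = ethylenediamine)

The 1 iodide counter-ion carries a total charge of -1, so each complex ion is 1+.
Ligand charges: 1×pyridine (neutral), 1×isothiocyanato (-1 each), 1×ethylenediamine (neutral); total -1. So Hg + (-1) = 1+, giving Hg = +2.
Ligands are named alphabetically: ethylenediamine before isothiocyanato before pyridine.

(ethylenediamine)isothiocyanato(pyridine)mercury(II) iodide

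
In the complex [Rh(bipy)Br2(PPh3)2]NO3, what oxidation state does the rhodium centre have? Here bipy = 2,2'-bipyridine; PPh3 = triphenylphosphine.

1 nitrate outside the brackets (-1 each) → the complex ion is 1+.
Ligand charges: 1×bipy neutral; 2×PPh3 neutral; 2×Br = -2; sum -2.
Rh + (-2) = 1+ ⇒ Rh is +3.

+3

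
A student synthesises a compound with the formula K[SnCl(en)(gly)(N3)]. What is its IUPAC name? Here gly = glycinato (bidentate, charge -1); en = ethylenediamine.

The 1 potassium counter-ion carries a total charge of +1, so each complex ion is 1−.
Ligand charges: 1×glycinato (-1 each), 1×ethylenediamine (neutral), 1×chloro (-1 each), 1×azido (-1 each); total -3. So Sn + (-3) = 1−, giving Sn = +2.
Ligands are named alphabetically: azido before chloro before ethylenediamine before glycinato.
The complex ion is anionic, so tin takes the -ate form stannate(II).

potassium azidochloro(ethylenediamine)(glycinato)stannate(II)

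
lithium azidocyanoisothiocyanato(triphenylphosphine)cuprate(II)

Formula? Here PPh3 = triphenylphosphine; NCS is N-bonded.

Li[Cu(CN)(N3)(NCS)(PPh3)]

Ligands: 1 cyano (CN, -1), 1 triphenylphosphine (PPh3, neutral), 1 azido (N3, -1), 1 isothiocyanato (NCS, -1). Ligand charge sum = -3.
With Cu in oxidation state +2, the complex ion is [Cu...]^1−.
Charge balance with lithium (+1) requires 1 complex ion per 1 lithium.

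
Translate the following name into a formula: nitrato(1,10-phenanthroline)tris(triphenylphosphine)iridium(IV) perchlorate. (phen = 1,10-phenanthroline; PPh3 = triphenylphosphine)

Ligands: 1 1,10-phenanthroline (phen, neutral), 3 triphenylphosphine (PPh3, neutral), 1 nitrato (NO3, -1). Ligand charge sum = -1.
With Ir in oxidation state +4, the complex ion is [Ir...]^3+.
Charge balance with perchlorate (-1) requires 1 complex ion per 3 perchlorate.

[Ir(NO3)(phen)(PPh3)3](ClO4)3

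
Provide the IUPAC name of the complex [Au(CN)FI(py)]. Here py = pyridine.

There is no counter-ion, so the complex is neutral overall.
Ligand charges: 1×fluoro (-1 each), 1×pyridine (neutral), 1×cyano (-1 each), 1×iodo (-1 each); total -3. So Au + (-3) = 0, giving Au = +3.
Ligands are named alphabetically: cyano before fluoro before iodo before pyridine.

cyanofluoroiodo(pyridine)gold(III)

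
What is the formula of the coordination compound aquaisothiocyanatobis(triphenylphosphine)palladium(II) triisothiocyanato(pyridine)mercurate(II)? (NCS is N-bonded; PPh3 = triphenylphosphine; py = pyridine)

Cation [Pd…]: ligand charges -1, Pd(II) ⇒ ion charge 1+.
Anion [Hg…]: ligand charges -3, Hg(II) ⇒ ion charge 1−.
One 1+ cation balances one 1− anion.

[Pd(H2O)(NCS)(PPh3)2][Hg(NCS)3(py)]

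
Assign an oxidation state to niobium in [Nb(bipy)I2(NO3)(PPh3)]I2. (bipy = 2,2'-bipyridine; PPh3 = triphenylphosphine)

+5

2 iodide outside the brackets (-1 each) → the complex ion is 2+.
Ligand charges: 1×bipy neutral; 1×PPh3 neutral; 1×NO3 = -1; 2×I = -2; sum -3.
Nb + (-3) = 2+ ⇒ Nb is +5.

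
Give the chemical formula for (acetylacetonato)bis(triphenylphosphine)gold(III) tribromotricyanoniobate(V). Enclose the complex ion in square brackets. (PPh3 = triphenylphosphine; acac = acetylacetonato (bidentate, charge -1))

Cation [Au…]: ligand charges -1, Au(III) ⇒ ion charge 2+.
Anion [Nb…]: ligand charges -6, Nb(V) ⇒ ion charge 1−.
One 2+ cation requires 2 of the 1− anion.

[Au(acac)(PPh3)2][NbBr3(CN)3]2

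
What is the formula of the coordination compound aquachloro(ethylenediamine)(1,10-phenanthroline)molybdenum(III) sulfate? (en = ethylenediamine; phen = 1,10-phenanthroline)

Ligands: 1 ethylenediamine (en, neutral), 1 aqua (H2O, neutral), 1 chloro (Cl, -1), 1 1,10-phenanthroline (phen, neutral). Ligand charge sum = -1.
With Mo in oxidation state +3, the complex ion is [Mo...]^2+.
Charge balance with sulfate (-2) requires 1 complex ion per 1 sulfate.

[MoCl(en)(H2O)(phen)]SO4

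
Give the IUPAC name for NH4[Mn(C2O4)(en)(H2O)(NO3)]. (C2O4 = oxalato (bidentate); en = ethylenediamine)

The 1 ammonium counter-ion carries a total charge of +1, so each complex ion is 1−.
Ligand charges: 1×oxalato (-2 each), 1×nitrato (-1 each), 1×ethylenediamine (neutral), 1×aqua (neutral); total -3. So Mn + (-3) = 1−, giving Mn = +2.
Ligands are named alphabetically: aqua before ethylenediamine before nitrato before oxalato.
The complex ion is anionic, so manganese takes the -ate form manganate(II).

ammonium aqua(ethylenediamine)nitratooxalatomanganate(II)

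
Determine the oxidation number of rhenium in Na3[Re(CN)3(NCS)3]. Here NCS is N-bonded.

3 sodium outside the brackets (+1 each) → the complex ion is 3−.
Ligand charges: 3×NCS = -3; 3×CN = -3; sum -6.
Re + (-6) = 3− ⇒ Re is +3.

+3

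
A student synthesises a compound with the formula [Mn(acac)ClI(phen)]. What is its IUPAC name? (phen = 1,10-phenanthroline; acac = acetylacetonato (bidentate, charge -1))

There is no counter-ion, so the complex is neutral overall.
Ligand charges: 1×iodo (-1 each), 1×chloro (-1 each), 1×1,10-phenanthroline (neutral), 1×acetylacetonato (-1 each); total -3. So Mn + (-3) = 0, giving Mn = +3.
Ligands are named alphabetically: acetylacetonato before chloro before iodo before phenanthroline.

(acetylacetonato)chloroiodo(1,10-phenanthroline)manganese(III)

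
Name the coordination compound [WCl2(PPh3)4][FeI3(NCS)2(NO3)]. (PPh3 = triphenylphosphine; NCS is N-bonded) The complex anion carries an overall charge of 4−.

Both ions are complex: the cation is named first with the plain metal name, the anion second with the -ate form; each ion's ligands are alphabetised independently.
The complex anion is given as 4−; its ligand charges sum to -6, so Fe = +2.
A 1:1 salt means the cation carries the equal and opposite charge, 4+.
Cation: ligand charges sum to -2; for the ion to be 4+, W = +6.

dichlorotetrakis(triphenylphosphine)tungsten(VI) triiododiisothiocyanatonitratoferrate(II)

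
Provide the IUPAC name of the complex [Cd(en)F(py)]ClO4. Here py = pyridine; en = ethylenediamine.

(ethylenediamine)fluoro(pyridine)cadmium(II) perchlorate

The 1 perchlorate counter-ion carries a total charge of -1, so each complex ion is 1+.
Ligand charges: 1×fluoro (-1 each), 1×pyridine (neutral), 1×ethylenediamine (neutral); total -1. So Cd + (-1) = 1+, giving Cd = +2.
Ligands are named alphabetically: ethylenediamine before fluoro before pyridine.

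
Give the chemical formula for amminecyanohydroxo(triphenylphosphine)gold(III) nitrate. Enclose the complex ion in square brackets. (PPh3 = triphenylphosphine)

[Au(CN)(NH3)(OH)(PPh3)]NO3

Ligands: 1 ammine (NH3, neutral), 1 cyano (CN, -1), 1 triphenylphosphine (PPh3, neutral), 1 hydroxo (OH, -1). Ligand charge sum = -2.
With Au in oxidation state +3, the complex ion is [Au...]^1+.
Charge balance with nitrate (-1) requires 1 complex ion per 1 nitrate.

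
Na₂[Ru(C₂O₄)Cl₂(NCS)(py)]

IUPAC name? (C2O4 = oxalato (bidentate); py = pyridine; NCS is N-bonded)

The 2 sodium counter-ions carry a total charge of +2, so each complex ion is 2−.
Ligand charges: 1×oxalato (-2 each), 2×chloro (-1 each), 1×pyridine (neutral), 1×isothiocyanato (-1 each); total -5. So Ru + (-5) = 2−, giving Ru = +3.
Ligands are named alphabetically: chloro before isothiocyanato before oxalato before pyridine.
The complex ion is anionic, so ruthenium takes the -ate form ruthenate(III).

sodium dichloroisothiocyanatooxalato(pyridine)ruthenate(III)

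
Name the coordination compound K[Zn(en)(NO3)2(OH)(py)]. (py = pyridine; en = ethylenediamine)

potassium (ethylenediamine)hydroxodinitrato(pyridine)zincate(II)

The 1 potassium counter-ion carries a total charge of +1, so each complex ion is 1−.
Ligand charges: 1×hydroxo (-1 each), 1×pyridine (neutral), 2×nitrato (-1 each), 1×ethylenediamine (neutral); total -3. So Zn + (-3) = 1−, giving Zn = +2.
Ligands are named alphabetically: ethylenediamine before hydroxo before nitrato before pyridine.
The complex ion is anionic, so zinc takes the -ate form zincate(II).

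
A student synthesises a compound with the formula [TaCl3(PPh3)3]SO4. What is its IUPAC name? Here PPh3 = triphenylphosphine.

trichlorotris(triphenylphosphine)tantalum(V) sulfate

The 1 sulfate counter-ion carries a total charge of -2, so each complex ion is 2+.
Ligand charges: 3×triphenylphosphine (neutral), 3×chloro (-1 each); total -3. So Ta + (-3) = 2+, giving Ta = +5.
Ligands are named alphabetically: chloro before triphenylphosphine.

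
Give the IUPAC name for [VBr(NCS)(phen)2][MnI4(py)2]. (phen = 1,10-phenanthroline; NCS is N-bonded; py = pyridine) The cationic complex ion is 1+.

Both ions are complex: the cation is named first with the plain metal name, the anion second with the -ate form; each ion's ligands are alphabetised independently.
The complex cation is given as 1+; its ligand charges sum to -2, so V = +3.
A 1:1 salt means the anion carries the equal and opposite charge, 1−.
Anion: ligand charges sum to -4; for the ion to be 1−, Mn = +3.

bromoisothiocyanatobis(1,10-phenanthroline)vanadium(III) tetraiodobis(pyridine)manganate(III)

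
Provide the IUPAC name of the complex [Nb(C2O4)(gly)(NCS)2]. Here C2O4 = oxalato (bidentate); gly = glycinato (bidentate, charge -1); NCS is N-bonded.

(glycinato)diisothiocyanatooxalatoniobium(V)

There is no counter-ion, so the complex is neutral overall.
Ligand charges: 1×oxalato (-2 each), 1×glycinato (-1 each), 2×isothiocyanato (-1 each); total -5. So Nb + (-5) = 0, giving Nb = +5.
Ligands are named alphabetically: glycinato before isothiocyanato before oxalato.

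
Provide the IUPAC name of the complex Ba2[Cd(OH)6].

barium hexahydroxocadmate(II)

The 2 barium counter-ions carry a total charge of +4, so each complex ion is 4−.
Ligand charges: 6×hydroxo (-1 each); total -6. So Cd + (-6) = 4−, giving Cd = +2.
The complex ion is anionic, so cadmium takes the -ate form cadmate(II).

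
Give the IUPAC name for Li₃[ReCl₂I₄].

The 3 lithium counter-ions carry a total charge of +3, so each complex ion is 3−.
Ligand charges: 4×iodo (-1 each), 2×chloro (-1 each); total -6. So Re + (-6) = 3−, giving Re = +3.
Ligands are named alphabetically: chloro before iodo.
The complex ion is anionic, so rhenium takes the -ate form rhenate(III).

lithium dichlorotetraiodorhenate(III)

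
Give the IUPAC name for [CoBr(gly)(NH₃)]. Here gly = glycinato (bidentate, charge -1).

There is no counter-ion, so the complex is neutral overall.
Ligand charges: 1×glycinato (-1 each), 1×bromo (-1 each), 1×ammine (neutral); total -2. So Co + (-2) = 0, giving Co = +2.
Ligands are named alphabetically: ammine before bromo before glycinato.

amminebromo(glycinato)cobalt(II)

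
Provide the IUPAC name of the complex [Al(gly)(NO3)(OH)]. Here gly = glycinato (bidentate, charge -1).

(glycinato)hydroxonitratoaluminium(III)

There is no counter-ion, so the complex is neutral overall.
Ligand charges: 1×nitrato (-1 each), 1×glycinato (-1 each), 1×hydroxo (-1 each); total -3. So Al + (-3) = 0, giving Al = +3.
Ligands are named alphabetically: glycinato before hydroxo before nitrato.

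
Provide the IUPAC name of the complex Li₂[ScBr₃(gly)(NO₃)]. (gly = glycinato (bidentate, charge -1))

lithium tribromo(glycinato)nitratoscandate(III)

The 2 lithium counter-ions carry a total charge of +2, so each complex ion is 2−.
Ligand charges: 3×bromo (-1 each), 1×glycinato (-1 each), 1×nitrato (-1 each); total -5. So Sc + (-5) = 2−, giving Sc = +3.
Ligands are named alphabetically: bromo before glycinato before nitrato.
The complex ion is anionic, so scandium takes the -ate form scandate(III).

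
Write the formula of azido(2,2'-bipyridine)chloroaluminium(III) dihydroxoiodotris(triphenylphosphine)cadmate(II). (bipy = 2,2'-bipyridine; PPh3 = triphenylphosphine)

Cation [Al…]: ligand charges -2, Al(III) ⇒ ion charge 1+.
Anion [Cd…]: ligand charges -3, Cd(II) ⇒ ion charge 1−.
One 1+ cation balances one 1− anion.

[Al(bipy)Cl(N3)][CdI(OH)2(PPh3)3]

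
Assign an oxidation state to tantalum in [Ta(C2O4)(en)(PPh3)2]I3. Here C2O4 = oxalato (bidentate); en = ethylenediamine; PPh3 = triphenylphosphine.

+5

3 iodide outside the brackets (-1 each) → the complex ion is 3+.
Ligand charges: 1×C2O4 = -2; 1×en neutral; 2×PPh3 neutral; sum -2.
Ta + (-2) = 3+ ⇒ Ta is +5.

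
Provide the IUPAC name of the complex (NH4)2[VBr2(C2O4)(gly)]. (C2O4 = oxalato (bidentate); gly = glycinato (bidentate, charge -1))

The 2 ammonium counter-ions carry a total charge of +2, so each complex ion is 2−.
Ligand charges: 2×bromo (-1 each), 1×oxalato (-2 each), 1×glycinato (-1 each); total -5. So V + (-5) = 2−, giving V = +3.
Ligands are named alphabetically: bromo before glycinato before oxalato.
The complex ion is anionic, so vanadium takes the -ate form vanadate(III).

ammonium dibromo(glycinato)oxalatovanadate(III)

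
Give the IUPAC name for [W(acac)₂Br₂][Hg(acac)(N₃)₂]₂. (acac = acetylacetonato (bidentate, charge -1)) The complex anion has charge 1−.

bis(acetylacetonato)dibromotungsten(VI) (acetylacetonato)diazidomercurate(II)

Both ions are complex: the cation is named first with the plain metal name, the anion second with the -ate form; each ion's ligands are alphabetised independently.
The complex anion is given as 1−; its ligand charges sum to -3, so Hg = +2.
With 2 anions per cation, the cation must be 2×1 = 2+.
Cation: ligand charges sum to -4; for the ion to be 2+, W = +6.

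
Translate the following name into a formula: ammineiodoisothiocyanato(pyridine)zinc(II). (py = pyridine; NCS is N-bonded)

[ZnI(NCS)(NH3)(py)]

Ligands: 1 pyridine (py, neutral), 1 isothiocyanato (NCS, -1), 1 iodo (I, -1), 1 ammine (NH3, neutral). Ligand charge sum = -2.
With Zn in oxidation state +2, the complex ion is [Zn...].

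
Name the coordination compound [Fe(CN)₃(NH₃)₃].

There is no counter-ion, so the complex is neutral overall.
Ligand charges: 3×ammine (neutral), 3×cyano (-1 each); total -3. So Fe + (-3) = 0, giving Fe = +3.
Ligands are named alphabetically: ammine before cyano.

triamminetricyanoiron(III)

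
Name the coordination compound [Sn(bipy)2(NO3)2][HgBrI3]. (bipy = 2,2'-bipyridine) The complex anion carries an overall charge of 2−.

Both ions are complex: the cation is named first with the plain metal name, the anion second with the -ate form; each ion's ligands are alphabetised independently.
The complex anion is given as 2−; its ligand charges sum to -4, so Hg = +2.
A 1:1 salt means the cation carries the equal and opposite charge, 2+.
Cation: ligand charges sum to -2; for the ion to be 2+, Sn = +4.

bis(2,2'-bipyridine)dinitratotin(IV) bromotriiodomercurate(II)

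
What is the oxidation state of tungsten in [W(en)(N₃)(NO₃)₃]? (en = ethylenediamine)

No counter-ion: the bracketed complex is neutral.
Ligand charges: 1×en neutral; 3×NO3 = -3; 1×N3 = -1; sum -4.
W + (-4) = 0 ⇒ W is +4.

+4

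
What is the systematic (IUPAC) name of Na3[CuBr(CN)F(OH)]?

sodium bromocyanofluorohydroxocuprate(I)

The 3 sodium counter-ions carry a total charge of +3, so each complex ion is 3−.
Ligand charges: 1×fluoro (-1 each), 1×bromo (-1 each), 1×cyano (-1 each), 1×hydroxo (-1 each); total -4. So Cu + (-4) = 3−, giving Cu = +1.
Ligands are named alphabetically: bromo before cyano before fluoro before hydroxo.
The complex ion is anionic, so copper takes the -ate form cuprate(I).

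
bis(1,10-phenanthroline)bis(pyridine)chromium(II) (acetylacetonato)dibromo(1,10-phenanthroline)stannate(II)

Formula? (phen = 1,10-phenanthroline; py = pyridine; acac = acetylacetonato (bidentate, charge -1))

[Cr(phen)2(py)2][Sn(acac)Br2(phen)]2

Cation [Cr…]: ligand charges 0, Cr(II) ⇒ ion charge 2+.
Anion [Sn…]: ligand charges -3, Sn(II) ⇒ ion charge 1−.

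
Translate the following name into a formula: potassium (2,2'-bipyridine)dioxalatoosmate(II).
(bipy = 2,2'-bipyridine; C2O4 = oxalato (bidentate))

Ligands: 1 2,2'-bipyridine (bipy, neutral), 2 oxalato (C2O4, -2). Ligand charge sum = -4.
With Os in oxidation state +2, the complex ion is [Os...]^2−.
Charge balance with potassium (+1) requires 1 complex ion per 2 potassium.

K2[Os(bipy)(C2O4)2]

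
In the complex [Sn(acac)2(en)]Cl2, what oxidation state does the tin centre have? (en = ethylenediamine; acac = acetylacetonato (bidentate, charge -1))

+4

2 chloride outside the brackets (-1 each) → the complex ion is 2+.
Ligand charges: 1×en neutral; 2×acac = -2; sum -2.
Sn + (-2) = 2+ ⇒ Sn is +4.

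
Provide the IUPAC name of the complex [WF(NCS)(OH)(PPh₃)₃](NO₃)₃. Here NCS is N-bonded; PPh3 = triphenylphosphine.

The 3 nitrate counter-ions carry a total charge of -3, so each complex ion is 3+.
Ligand charges: 1×isothiocyanato (-1 each), 1×hydroxo (-1 each), 3×triphenylphosphine (neutral), 1×fluoro (-1 each); total -3. So W + (-3) = 3+, giving W = +6.
Ligands are named alphabetically: fluoro before hydroxo before isothiocyanato before triphenylphosphine.

fluorohydroxoisothiocyanatotris(triphenylphosphine)tungsten(VI) nitrate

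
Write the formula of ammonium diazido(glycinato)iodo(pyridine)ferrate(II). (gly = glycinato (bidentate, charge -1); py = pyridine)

(NH4)2[Fe(gly)I(N3)2(py)]

Ligands: 2 azido (N3, -1), 1 glycinato (gly, -1), 1 iodo (I, -1), 1 pyridine (py, neutral). Ligand charge sum = -4.
With Fe in oxidation state +2, the complex ion is [Fe...]^2−.
Charge balance with ammonium (+1) requires 1 complex ion per 2 ammonium.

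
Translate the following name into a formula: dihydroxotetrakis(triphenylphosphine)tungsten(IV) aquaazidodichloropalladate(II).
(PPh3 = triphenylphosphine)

[W(OH)2(PPh3)4][PdCl2(H2O)(N3)]2

Cation [W…]: ligand charges -2, W(IV) ⇒ ion charge 2+.
Anion [Pd…]: ligand charges -3, Pd(II) ⇒ ion charge 1−.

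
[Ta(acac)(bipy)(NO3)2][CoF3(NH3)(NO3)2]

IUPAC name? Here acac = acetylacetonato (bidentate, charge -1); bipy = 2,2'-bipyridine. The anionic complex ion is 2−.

(acetylacetonato)(2,2'-bipyridine)dinitratotantalum(V) amminetrifluorodinitratocobaltate(III)

The complex anion is given as 2−; its ligand charges sum to -5, so Co = +3.
A 1:1 salt means the cation carries the equal and opposite charge, 2+.
Cation: ligand charges sum to -3; for the ion to be 2+, Ta = +5.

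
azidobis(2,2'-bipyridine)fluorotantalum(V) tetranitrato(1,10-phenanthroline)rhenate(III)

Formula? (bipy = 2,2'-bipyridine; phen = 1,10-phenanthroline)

[Ta(bipy)2F(N3)][Re(NO3)4(phen)]3

Cation [Ta…]: ligand charges -2, Ta(V) ⇒ ion charge 3+.
Anion [Re…]: ligand charges -4, Re(III) ⇒ ion charge 1−.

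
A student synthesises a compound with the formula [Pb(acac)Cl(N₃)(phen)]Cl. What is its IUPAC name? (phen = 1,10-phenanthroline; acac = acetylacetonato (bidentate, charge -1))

The 1 chloride counter-ion carries a total charge of -1, so each complex ion is 1+.
Ligand charges: 1×azido (-1 each), 1×1,10-phenanthroline (neutral), 1×chloro (-1 each), 1×acetylacetonato (-1 each); total -3. So Pb + (-3) = 1+, giving Pb = +4.
Ligands are named alphabetically: acetylacetonato before azido before chloro before phenanthroline.

(acetylacetonato)azidochloro(1,10-phenanthroline)lead(IV) chloride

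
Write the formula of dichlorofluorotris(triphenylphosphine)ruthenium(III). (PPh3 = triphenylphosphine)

[RuCl2F(PPh3)3]

Ligands: 1 fluoro (F, -1), 2 chloro (Cl, -1), 3 triphenylphosphine (PPh3, neutral). Ligand charge sum = -3.
With Ru in oxidation state +3, the complex ion is [Ru...].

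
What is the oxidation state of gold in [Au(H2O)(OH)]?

No counter-ion: the bracketed complex is neutral.
Ligand charges: 1×OH = -1; 1×H2O neutral; sum -1.
Au + (-1) = 0 ⇒ Au is +1.

+1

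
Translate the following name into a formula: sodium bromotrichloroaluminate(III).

Na[AlBrCl3]

Ligands: 1 bromo (Br, -1), 3 chloro (Cl, -1). Ligand charge sum = -4.
With Al in oxidation state +3, the complex ion is [Al...]^1−.
Charge balance with sodium (+1) requires 1 complex ion per 1 sodium.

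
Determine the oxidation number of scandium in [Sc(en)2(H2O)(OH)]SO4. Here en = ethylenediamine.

+3

1 sulfate outside the brackets (-2 each) → the complex ion is 2+.
Ligand charges: 1×H2O neutral; 2×en neutral; 1×OH = -1; sum -1.
Sc + (-1) = 2+ ⇒ Sc is +3.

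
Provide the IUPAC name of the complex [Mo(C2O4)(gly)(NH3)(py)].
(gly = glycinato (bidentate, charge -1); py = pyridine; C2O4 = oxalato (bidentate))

ammine(glycinato)oxalato(pyridine)molybdenum(III)

There is no counter-ion, so the complex is neutral overall.
Ligand charges: 1×ammine (neutral), 1×glycinato (-1 each), 1×pyridine (neutral), 1×oxalato (-2 each); total -3. So Mo + (-3) = 0, giving Mo = +3.
Ligands are named alphabetically: ammine before glycinato before oxalato before pyridine.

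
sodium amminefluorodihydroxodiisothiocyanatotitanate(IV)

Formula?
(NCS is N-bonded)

Ligands: 1 ammine (NH3, neutral), 2 hydroxo (OH, -1), 1 fluoro (F, -1), 2 isothiocyanato (NCS, -1). Ligand charge sum = -5.
With Ti in oxidation state +4, the complex ion is [Ti...]^1−.
Charge balance with sodium (+1) requires 1 complex ion per 1 sodium.

Na[TiF(NCS)2(NH3)(OH)2]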